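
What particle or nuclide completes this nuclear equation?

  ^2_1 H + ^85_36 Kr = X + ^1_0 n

Rb-86

Conserve mass number: 2 + 85 = A + 1, so A = 86.
Conserve atomic number: 1 + 36 = Z + 0, so Z = 37.
Z = 37 is rubidium, so the species is ^86_37 Rb.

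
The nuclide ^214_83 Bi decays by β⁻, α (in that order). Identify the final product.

Start: (A, Z) = (214, 83).
After β⁻: (214, 84).
After α: (210, 82).
Z = 82 is lead.

Pb-210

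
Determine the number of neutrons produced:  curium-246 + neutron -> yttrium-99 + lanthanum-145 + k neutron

3

Conserve mass number: 247 = 99 + 145 + k, so k = 247 − 244 = 3.
Check atomic number: 96 = 39 + 57 + 0 = 96. ✓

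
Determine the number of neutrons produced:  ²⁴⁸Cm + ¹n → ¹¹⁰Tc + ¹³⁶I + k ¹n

3

Conserve mass number: 249 = 110 + 136 + k, so k = 249 − 246 = 3.
Check atomic number: 96 = 43 + 53 + 0 = 96. ✓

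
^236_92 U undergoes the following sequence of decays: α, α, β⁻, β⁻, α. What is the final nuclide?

Start: (A, Z) = (236, 92).
After α: (232, 90).
After α: (228, 88).
After β⁻: (228, 89).
After β⁻: (228, 90).
After α: (224, 88).
Z = 88 is radium.

Ra-224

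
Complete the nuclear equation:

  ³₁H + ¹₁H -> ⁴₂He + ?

Conserve mass number: 3 + 1 = 4 + A, so A = 0.
Conserve atomic number: 1 + 1 = 2 + Z, so Z = 0.
A = 0 and Z = 0 is ⁰₀γ — a gamma ray.

gamma ray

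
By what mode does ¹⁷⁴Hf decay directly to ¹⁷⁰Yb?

alpha decay

ΔA = 170 − 174 = -4; ΔZ = 70 − 72 = -2.
A drops by 4 and Z drops by 2 — the signature of alpha emission.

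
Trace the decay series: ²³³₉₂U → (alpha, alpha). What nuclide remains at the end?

Ra-225

Start: (A, Z) = (233, 92).
After α: (229, 90).
After α: (225, 88).
Z = 88 is radium.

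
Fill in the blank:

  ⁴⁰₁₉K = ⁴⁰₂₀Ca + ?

beta-minus particle

Conserve mass number: 40 = 40 + A, so A = 0.
Conserve atomic number: 19 = 20 + Z, so Z = -1.
A = 0 and Z = -1 is ⁰₋₁e — a beta-minus particle.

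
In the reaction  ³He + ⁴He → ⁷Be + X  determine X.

Conserve mass number: 3 + 4 = 7 + A, so A = 0.
Conserve atomic number: 2 + 2 = 4 + Z, so Z = 0.
A = 0 and Z = 0 is γ — a gamma ray.

gamma ray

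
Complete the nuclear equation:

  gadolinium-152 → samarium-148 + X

Conserve mass number: 152 = 148 + A, so A = 4.
Conserve atomic number: 64 = 62 + Z, so Z = 2.
A = 4 and Z = 2 is helium-4 — an alpha particle.

alpha particle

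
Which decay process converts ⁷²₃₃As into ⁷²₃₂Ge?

ΔA = 72 − 72 = 0; ΔZ = 32 − 33 = -1.
A is unchanged and Z drops by 1 — a proton has become a neutron (β⁺ emission or electron capture).

beta-plus decay or electron capture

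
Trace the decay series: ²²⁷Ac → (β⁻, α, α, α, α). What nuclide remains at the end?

Start: (A, Z) = (227, 89).
After β⁻: (227, 90).
After α: (223, 88).
After α: (219, 86).
After α: (215, 84).
After α: (211, 82).
Z = 82 is lead.

Pb-211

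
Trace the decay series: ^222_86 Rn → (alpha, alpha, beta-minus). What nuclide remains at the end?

Bi-214

Start: (A, Z) = (222, 86).
After α: (218, 84).
After α: (214, 82).
After β⁻: (214, 83).
Z = 83 is bismuth.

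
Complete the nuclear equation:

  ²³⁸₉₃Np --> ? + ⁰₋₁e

Pu-238

Conserve mass number: 238 = A + 0, so A = 238.
Conserve atomic number: 93 = Z − 1, so Z = 94.
Z = 94 is plutonium, so the species is ²³⁸₉₄Pu.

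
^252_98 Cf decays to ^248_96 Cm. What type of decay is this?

alpha decay

ΔA = 248 − 252 = -4; ΔZ = 96 − 98 = -2.
A drops by 4 and Z drops by 2 — the signature of alpha emission.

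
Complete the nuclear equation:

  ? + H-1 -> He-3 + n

Conserve mass number: A + 1 = 3 + 1, so A = 3.
Conserve atomic number: Z + 1 = 2 + 0, so Z = 1.
A = 3 and Z = 1 is H-3 — a triton.

triton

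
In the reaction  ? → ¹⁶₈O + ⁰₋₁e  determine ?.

Conserve mass number: A = 16 + 0, so A = 16.
Conserve atomic number: Z = 8 − 1, so Z = 7.
Z = 7 is nitrogen, so the species is ¹⁶₇N.

N-16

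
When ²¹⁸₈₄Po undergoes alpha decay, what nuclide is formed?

Pb-214

Alpha decay: mass number changes by -4, atomic number by -2.
A: 218 − 4 = 214; Z: 84 − 2 = 82.
Z = 82 is lead, so the daughter is ²¹⁴₈₂Pb.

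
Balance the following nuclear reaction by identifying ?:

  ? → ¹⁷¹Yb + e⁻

Tm-171

Conserve mass number: A = 171 + 0, so A = 171.
Conserve atomic number: Z = 70 − 1, so Z = 69.
Z = 69 is thulium, so the species is ¹⁷¹Tm.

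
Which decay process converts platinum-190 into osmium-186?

ΔA = 186 − 190 = -4; ΔZ = 76 − 78 = -2.
A drops by 4 and Z drops by 2 — the signature of alpha emission.

alpha decay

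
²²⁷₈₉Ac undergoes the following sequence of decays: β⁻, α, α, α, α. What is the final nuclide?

Start: (A, Z) = (227, 89).
After β⁻: (227, 90).
After α: (223, 88).
After α: (219, 86).
After α: (215, 84).
After α: (211, 82).
Z = 82 is lead.

Pb-211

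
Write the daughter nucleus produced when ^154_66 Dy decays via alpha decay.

Gd-150

Alpha decay: mass number changes by -4, atomic number by -2.
A: 154 − 4 = 150; Z: 66 − 2 = 64.
Z = 64 is gadolinium, so the daughter is ^150_64 Gd.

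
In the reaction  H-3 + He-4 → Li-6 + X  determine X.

Conserve mass number: 3 + 4 = 6 + A, so A = 1.
Conserve atomic number: 1 + 2 = 3 + Z, so Z = 0.
A = 1 and Z = 0 is n — a neutron.

neutron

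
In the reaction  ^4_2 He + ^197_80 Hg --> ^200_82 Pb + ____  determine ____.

Conserve mass number: 4 + 197 = 200 + A, so A = 1.
Conserve atomic number: 2 + 80 = 82 + Z, so Z = 0.
A = 1 and Z = 0 is ^1_0 n — a neutron.

neutron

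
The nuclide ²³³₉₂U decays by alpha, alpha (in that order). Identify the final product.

Ra-225

Start: (A, Z) = (233, 92).
After α: (229, 90).
After α: (225, 88).
Z = 88 is radium.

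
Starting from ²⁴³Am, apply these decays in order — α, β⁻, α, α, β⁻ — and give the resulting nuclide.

Pa-231

Start: (A, Z) = (243, 95).
After α: (239, 93).
After β⁻: (239, 94).
After α: (235, 92).
After α: (231, 90).
After β⁻: (231, 91).
Z = 91 is protactinium.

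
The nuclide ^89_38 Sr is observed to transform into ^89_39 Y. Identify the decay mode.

beta-minus decay

ΔA = 89 − 89 = 0; ΔZ = 39 − 38 = +1.
A is unchanged and Z rises by 1 — a neutron has become a proton (β⁻ decay).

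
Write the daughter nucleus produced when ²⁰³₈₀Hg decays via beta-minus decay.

Beta-minus decay: mass number changes by +0, atomic number by +1.
A: 203 = 203; Z: 80 + 1 = 81.
Z = 81 is thallium, so the daughter is ²⁰³₈₁Tl.

Tl-203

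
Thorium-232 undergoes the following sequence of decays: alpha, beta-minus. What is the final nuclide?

Start: (A, Z) = (232, 90).
After α: (228, 88).
After β⁻: (228, 89).
Z = 89 is actinium.

Ac-228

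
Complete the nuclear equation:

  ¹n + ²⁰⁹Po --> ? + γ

Po-210

Conserve mass number: 1 + 209 = A + 0, so A = 210.
Conserve atomic number: 0 + 84 = Z + 0, so Z = 84.
Z = 84 is polonium, so the species is ²¹⁰Po.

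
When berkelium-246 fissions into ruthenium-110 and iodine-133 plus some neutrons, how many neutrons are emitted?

Conserve mass number: 246 = 110 + 133 + k, so k = 246 − 243 = 3.
Check atomic number: 97 = 44 + 53 + 0 = 97. ✓

3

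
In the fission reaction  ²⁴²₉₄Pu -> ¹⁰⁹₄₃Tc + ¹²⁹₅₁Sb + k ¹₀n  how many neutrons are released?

4

Conserve mass number: 242 = 109 + 129 + k, so k = 242 − 238 = 4.
Check atomic number: 94 = 43 + 51 + 0 = 94. ✓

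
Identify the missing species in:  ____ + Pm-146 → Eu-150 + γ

Conserve mass number: A + 146 = 150 + 0, so A = 4.
Conserve atomic number: Z + 61 = 63 + 0, so Z = 2.
A = 4 and Z = 2 is He-4 — an alpha particle.

alpha particle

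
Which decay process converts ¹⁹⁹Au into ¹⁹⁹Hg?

beta-minus decay

ΔA = 199 − 199 = 0; ΔZ = 80 − 79 = +1.
A is unchanged and Z rises by 1 — a neutron has become a proton (β⁻ decay).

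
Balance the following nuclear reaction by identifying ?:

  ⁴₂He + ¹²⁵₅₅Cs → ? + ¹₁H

Conserve mass number: 4 + 125 = A + 1, so A = 128.
Conserve atomic number: 2 + 55 = Z + 1, so Z = 56.
Z = 56 is barium, so the species is ¹²⁸₅₆Ba.

Ba-128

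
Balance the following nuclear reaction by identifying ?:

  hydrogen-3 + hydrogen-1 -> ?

Conserve mass number: 3 + 1 = A, so A = 4.
Conserve atomic number: 1 + 1 = Z, so Z = 2.
A = 4 and Z = 2 is helium-4 — an alpha particle.

He-4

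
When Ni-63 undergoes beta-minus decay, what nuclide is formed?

Beta-minus decay: mass number changes by +0, atomic number by +1.
A: 63 = 63; Z: 28 + 1 = 29.
Z = 29 is copper, so the daughter is Cu-63.

Cu-63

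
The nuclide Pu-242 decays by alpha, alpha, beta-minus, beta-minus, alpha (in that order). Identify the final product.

Start: (A, Z) = (242, 94).
After α: (238, 92).
After α: (234, 90).
After β⁻: (234, 91).
After β⁻: (234, 92).
After α: (230, 90).
Z = 90 is thorium.

Th-230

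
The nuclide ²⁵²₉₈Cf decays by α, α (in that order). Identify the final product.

Pu-244

Start: (A, Z) = (252, 98).
After α: (248, 96).
After α: (244, 94).
Z = 94 is plutonium.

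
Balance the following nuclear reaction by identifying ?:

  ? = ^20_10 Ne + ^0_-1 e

F-20

Conserve mass number: A = 20 + 0, so A = 20.
Conserve atomic number: Z = 10 − 1, so Z = 9.
Z = 9 is fluorine, so the species is ^20_9 F.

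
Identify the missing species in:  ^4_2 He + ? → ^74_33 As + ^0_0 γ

Ga-70

Conserve mass number: 4 + A = 74 + 0, so A = 70.
Conserve atomic number: 2 + Z = 33 + 0, so Z = 31.
Z = 31 is gallium, so the species is ^70_31 Ga.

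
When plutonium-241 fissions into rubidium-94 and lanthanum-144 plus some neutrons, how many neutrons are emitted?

3

Conserve mass number: 241 = 94 + 144 + k, so k = 241 − 238 = 3.
Check atomic number: 94 = 37 + 57 + 0 = 94. ✓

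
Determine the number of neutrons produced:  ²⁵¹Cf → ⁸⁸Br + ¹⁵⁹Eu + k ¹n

Conserve mass number: 251 = 88 + 159 + k, so k = 251 − 247 = 4.
Check atomic number: 98 = 35 + 63 + 0 = 98. ✓

4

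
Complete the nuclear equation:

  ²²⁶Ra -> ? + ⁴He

Rn-222

Conserve mass number: 226 = A + 4, so A = 222.
Conserve atomic number: 88 = Z + 2, so Z = 86.
Z = 86 is radon, so the species is ²²²Rn.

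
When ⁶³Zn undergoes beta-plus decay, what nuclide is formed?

Beta-plus decay: mass number changes by +0, atomic number by -1.
A: 63 = 63; Z: 30 − 1 = 29.
Z = 29 is copper, so the daughter is ⁶³Cu.

Cu-63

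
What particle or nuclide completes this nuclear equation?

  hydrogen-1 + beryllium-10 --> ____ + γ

B-11

Conserve mass number: 1 + 10 = A + 0, so A = 11.
Conserve atomic number: 1 + 4 = Z + 0, so Z = 5.
Z = 5 is boron, so the species is boron-11.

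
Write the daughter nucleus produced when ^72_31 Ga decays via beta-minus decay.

Ge-72

Beta-minus decay: mass number changes by +0, atomic number by +1.
A: 72 = 72; Z: 31 + 1 = 32.
Z = 32 is germanium, so the daughter is ^72_32 Ge.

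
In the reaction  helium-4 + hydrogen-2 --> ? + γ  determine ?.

Li-6

Conserve mass number: 4 + 2 = A + 0, so A = 6.
Conserve atomic number: 2 + 1 = Z + 0, so Z = 3.
Z = 3 is lithium, so the species is lithium-6.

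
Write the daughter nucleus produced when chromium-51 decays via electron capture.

V-51

Electron capture: mass number changes by +0, atomic number by -1.
A: 51 = 51; Z: 24 − 1 = 23.
Z = 23 is vanadium, so the daughter is vanadium-51.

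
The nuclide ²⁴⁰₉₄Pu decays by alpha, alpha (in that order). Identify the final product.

Th-232

Start: (A, Z) = (240, 94).
After α: (236, 92).
After α: (232, 90).
Z = 90 is thorium.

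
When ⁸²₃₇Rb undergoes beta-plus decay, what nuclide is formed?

Beta-plus decay: mass number changes by +0, atomic number by -1.
A: 82 = 82; Z: 37 − 1 = 36.
Z = 36 is krypton, so the daughter is ⁸²₃₆Kr.

Kr-82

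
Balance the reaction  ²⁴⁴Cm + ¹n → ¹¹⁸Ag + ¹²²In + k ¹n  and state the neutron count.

Conserve mass number: 245 = 118 + 122 + k, so k = 245 − 240 = 5.
Check atomic number: 96 = 47 + 49 + 0 = 96. ✓

5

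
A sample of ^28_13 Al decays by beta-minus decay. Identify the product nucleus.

Beta-minus decay: mass number changes by +0, atomic number by +1.
A: 28 = 28; Z: 13 + 1 = 14.
Z = 14 is silicon, so the daughter is ^28_14 Si.

Si-28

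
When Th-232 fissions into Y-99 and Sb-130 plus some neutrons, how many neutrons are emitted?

Conserve mass number: 232 = 99 + 130 + k, so k = 232 − 229 = 3.
Check atomic number: 90 = 39 + 51 + 0 = 90. ✓

3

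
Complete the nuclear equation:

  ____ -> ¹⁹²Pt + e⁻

Ir-192

Conserve mass number: A = 192 + 0, so A = 192.
Conserve atomic number: Z = 78 − 1, so Z = 77.
Z = 77 is iridium, so the species is ¹⁹²Ir.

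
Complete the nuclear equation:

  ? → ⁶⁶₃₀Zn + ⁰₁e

Conserve mass number: A = 66 + 0, so A = 66.
Conserve atomic number: Z = 30 + 1, so Z = 31.
Z = 31 is gallium, so the species is ⁶⁶₃₁Ga.

Ga-66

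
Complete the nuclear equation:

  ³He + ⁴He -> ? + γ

Conserve mass number: 3 + 4 = A + 0, so A = 7.
Conserve atomic number: 2 + 2 = Z + 0, so Z = 4.
Z = 4 is beryllium, so the species is ⁷Be.

Be-7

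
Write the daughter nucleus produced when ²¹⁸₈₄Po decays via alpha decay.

Alpha decay: mass number changes by -4, atomic number by -2.
A: 218 − 4 = 214; Z: 84 − 2 = 82.
Z = 82 is lead, so the daughter is ²¹⁴₈₂Pb.

Pb-214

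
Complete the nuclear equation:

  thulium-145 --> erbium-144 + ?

proton

Conserve mass number: 145 = 144 + A, so A = 1.
Conserve atomic number: 69 = 68 + Z, so Z = 1.
A = 1 and Z = 1 is hydrogen-1 — a proton.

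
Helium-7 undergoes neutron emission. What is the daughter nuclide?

He-6

Neutron emission: mass number changes by -1, atomic number by +0.
A: 7 − 1 = 6; Z: 2 = 2.
Z = 2 is helium, so the daughter is helium-6.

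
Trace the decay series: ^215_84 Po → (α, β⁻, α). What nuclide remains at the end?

Start: (A, Z) = (215, 84).
After α: (211, 82).
After β⁻: (211, 83).
After α: (207, 81).
Z = 81 is thallium.

Tl-207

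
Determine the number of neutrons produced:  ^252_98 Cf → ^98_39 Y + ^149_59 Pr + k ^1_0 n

5

Conserve mass number: 252 = 98 + 149 + k, so k = 252 − 247 = 5.
Check atomic number: 98 = 39 + 59 + 0 = 98. ✓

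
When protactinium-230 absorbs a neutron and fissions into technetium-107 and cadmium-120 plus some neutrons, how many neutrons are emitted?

Conserve mass number: 231 = 107 + 120 + k, so k = 231 − 227 = 4.
Check atomic number: 91 = 43 + 48 + 0 = 91. ✓

4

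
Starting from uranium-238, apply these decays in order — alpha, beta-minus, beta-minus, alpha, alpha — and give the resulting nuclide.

Ra-226

Start: (A, Z) = (238, 92).
After α: (234, 90).
After β⁻: (234, 91).
After β⁻: (234, 92).
After α: (230, 90).
After α: (226, 88).
Z = 88 is radium.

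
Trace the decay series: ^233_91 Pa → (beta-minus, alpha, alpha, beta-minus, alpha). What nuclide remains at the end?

Start: (A, Z) = (233, 91).
After β⁻: (233, 92).
After α: (229, 90).
After α: (225, 88).
After β⁻: (225, 89).
After α: (221, 87).
Z = 87 is francium.

Fr-221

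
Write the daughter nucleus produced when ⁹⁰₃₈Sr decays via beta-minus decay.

Beta-minus decay: mass number changes by +0, atomic number by +1.
A: 90 = 90; Z: 38 + 1 = 39.
Z = 39 is yttrium, so the daughter is ⁹⁰₃₉Y.

Y-90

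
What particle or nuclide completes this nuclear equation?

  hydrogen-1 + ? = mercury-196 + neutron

Conserve mass number: 1 + A = 196 + 1, so A = 196.
Conserve atomic number: 1 + Z = 80 + 0, so Z = 79.
Z = 79 is gold, so the species is gold-196.

Au-196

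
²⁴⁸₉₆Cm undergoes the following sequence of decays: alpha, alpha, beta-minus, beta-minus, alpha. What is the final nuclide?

U-236

Start: (A, Z) = (248, 96).
After α: (244, 94).
After α: (240, 92).
After β⁻: (240, 93).
After β⁻: (240, 94).
After α: (236, 92).
Z = 92 is uranium.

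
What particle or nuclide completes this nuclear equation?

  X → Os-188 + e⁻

Re-188

Conserve mass number: A = 188 + 0, so A = 188.
Conserve atomic number: Z = 76 − 1, so Z = 75.
Z = 75 is rhenium, so the species is Re-188.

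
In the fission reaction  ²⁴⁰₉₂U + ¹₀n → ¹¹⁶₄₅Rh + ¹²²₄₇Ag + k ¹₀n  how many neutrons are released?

3

Conserve mass number: 241 = 116 + 122 + k, so k = 241 − 238 = 3.
Check atomic number: 92 = 45 + 47 + 0 = 92. ✓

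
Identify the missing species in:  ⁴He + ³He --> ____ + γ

Be-7

Conserve mass number: 4 + 3 = A + 0, so A = 7.
Conserve atomic number: 2 + 2 = Z + 0, so Z = 4.
Z = 4 is beryllium, so the species is ⁷Be.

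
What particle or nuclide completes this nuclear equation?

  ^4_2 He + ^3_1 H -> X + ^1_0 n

Conserve mass number: 4 + 3 = A + 1, so A = 6.
Conserve atomic number: 2 + 1 = Z + 0, so Z = 3.
Z = 3 is lithium, so the species is ^6_3 Li.

Li-6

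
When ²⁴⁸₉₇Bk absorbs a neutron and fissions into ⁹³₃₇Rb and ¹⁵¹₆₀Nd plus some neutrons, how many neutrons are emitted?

5

Conserve mass number: 249 = 93 + 151 + k, so k = 249 − 244 = 5.
Check atomic number: 97 = 37 + 60 + 0 = 97. ✓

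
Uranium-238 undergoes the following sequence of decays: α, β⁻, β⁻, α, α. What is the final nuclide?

Start: (A, Z) = (238, 92).
After α: (234, 90).
After β⁻: (234, 91).
After β⁻: (234, 92).
After α: (230, 90).
After α: (226, 88).
Z = 88 is radium.

Ra-226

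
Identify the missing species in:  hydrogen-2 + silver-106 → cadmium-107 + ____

neutron

Conserve mass number: 2 + 106 = 107 + A, so A = 1.
Conserve atomic number: 1 + 47 = 48 + Z, so Z = 0.
A = 1 and Z = 0 is neutron — a neutron.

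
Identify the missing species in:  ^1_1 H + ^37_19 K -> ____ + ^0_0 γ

Conserve mass number: 1 + 37 = A + 0, so A = 38.
Conserve atomic number: 1 + 19 = Z + 0, so Z = 20.
Z = 20 is calcium, so the species is ^38_20 Ca.

Ca-38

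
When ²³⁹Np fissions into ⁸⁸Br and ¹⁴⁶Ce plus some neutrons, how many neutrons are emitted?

5

Conserve mass number: 239 = 88 + 146 + k, so k = 239 − 234 = 5.
Check atomic number: 93 = 35 + 58 + 0 = 93. ✓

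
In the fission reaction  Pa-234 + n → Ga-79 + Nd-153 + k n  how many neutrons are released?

Conserve mass number: 235 = 79 + 153 + k, so k = 235 − 232 = 3.
Check atomic number: 91 = 31 + 60 + 0 = 91. ✓

3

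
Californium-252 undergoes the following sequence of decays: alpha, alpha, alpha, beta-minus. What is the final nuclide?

Np-240

Start: (A, Z) = (252, 98).
After α: (248, 96).
After α: (244, 94).
After α: (240, 92).
After β⁻: (240, 93).
Z = 93 is neptunium.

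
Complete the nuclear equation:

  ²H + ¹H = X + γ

He-3

Conserve mass number: 2 + 1 = A + 0, so A = 3.
Conserve atomic number: 1 + 1 = Z + 0, so Z = 2.
Z = 2 is helium, so the species is ³He.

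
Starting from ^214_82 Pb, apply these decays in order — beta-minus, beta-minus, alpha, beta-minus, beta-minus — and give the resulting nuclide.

Start: (A, Z) = (214, 82).
After β⁻: (214, 83).
After β⁻: (214, 84).
After α: (210, 82).
After β⁻: (210, 83).
After β⁻: (210, 84).
Z = 84 is polonium.

Po-210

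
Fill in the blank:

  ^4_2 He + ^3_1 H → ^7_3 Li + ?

Conserve mass number: 4 + 3 = 7 + A, so A = 0.
Conserve atomic number: 2 + 1 = 3 + Z, so Z = 0.
A = 0 and Z = 0 is ^0_0 γ — a gamma ray.

gamma ray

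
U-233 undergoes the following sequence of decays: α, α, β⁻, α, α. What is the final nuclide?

At-217

Start: (A, Z) = (233, 92).
After α: (229, 90).
After α: (225, 88).
After β⁻: (225, 89).
After α: (221, 87).
After α: (217, 85).
Z = 85 is astatine.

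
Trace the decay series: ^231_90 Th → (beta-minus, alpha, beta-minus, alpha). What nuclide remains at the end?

Start: (A, Z) = (231, 90).
After β⁻: (231, 91).
After α: (227, 89).
After β⁻: (227, 90).
After α: (223, 88).
Z = 88 is radium.

Ra-223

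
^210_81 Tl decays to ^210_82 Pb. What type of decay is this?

ΔA = 210 − 210 = 0; ΔZ = 82 − 81 = +1.
A is unchanged and Z rises by 1 — a neutron has become a proton (β⁻ decay).

beta-minus decay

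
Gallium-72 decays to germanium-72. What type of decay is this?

beta-minus decay

ΔA = 72 − 72 = 0; ΔZ = 32 − 31 = +1.
A is unchanged and Z rises by 1 — a neutron has become a proton (β⁻ decay).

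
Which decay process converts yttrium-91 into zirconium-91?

ΔA = 91 − 91 = 0; ΔZ = 40 − 39 = +1.
A is unchanged and Z rises by 1 — a neutron has become a proton (β⁻ decay).

beta-minus decay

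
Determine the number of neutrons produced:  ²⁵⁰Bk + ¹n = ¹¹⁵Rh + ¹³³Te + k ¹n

Conserve mass number: 251 = 115 + 133 + k, so k = 251 − 248 = 3.
Check atomic number: 97 = 45 + 52 + 0 = 97. ✓

3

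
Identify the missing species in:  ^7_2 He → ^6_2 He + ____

Conserve mass number: 7 = 6 + A, so A = 1.
Conserve atomic number: 2 = 2 + Z, so Z = 0.
A = 1 and Z = 0 is ^1_0 n — a neutron.

neutron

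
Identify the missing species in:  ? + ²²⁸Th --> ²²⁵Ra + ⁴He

Conserve mass number: A + 228 = 225 + 4, so A = 1.
Conserve atomic number: Z + 90 = 88 + 2, so Z = 0.
A = 1 and Z = 0 is ¹n — a neutron.

neutron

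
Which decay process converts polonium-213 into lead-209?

alpha decay

ΔA = 209 − 213 = -4; ΔZ = 82 − 84 = -2.
A drops by 4 and Z drops by 2 — the signature of alpha emission.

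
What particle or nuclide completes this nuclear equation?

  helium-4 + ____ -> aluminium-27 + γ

Na-23

Conserve mass number: 4 + A = 27 + 0, so A = 23.
Conserve atomic number: 2 + Z = 13 + 0, so Z = 11.
Z = 11 is sodium, so the species is sodium-23.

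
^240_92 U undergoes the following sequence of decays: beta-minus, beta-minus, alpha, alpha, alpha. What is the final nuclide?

Ra-228

Start: (A, Z) = (240, 92).
After β⁻: (240, 93).
After β⁻: (240, 94).
After α: (236, 92).
After α: (232, 90).
After α: (228, 88).
Z = 88 is radium.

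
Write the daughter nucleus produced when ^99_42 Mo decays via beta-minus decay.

Beta-minus decay: mass number changes by +0, atomic number by +1.
A: 99 = 99; Z: 42 + 1 = 43.
Z = 43 is technetium, so the daughter is ^99_43 Tc.

Tc-99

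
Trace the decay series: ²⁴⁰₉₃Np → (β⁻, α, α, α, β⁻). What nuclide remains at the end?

Start: (A, Z) = (240, 93).
After β⁻: (240, 94).
After α: (236, 92).
After α: (232, 90).
After α: (228, 88).
After β⁻: (228, 89).
Z = 89 is actinium.

Ac-228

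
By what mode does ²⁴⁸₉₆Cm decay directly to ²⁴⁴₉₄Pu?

ΔA = 244 − 248 = -4; ΔZ = 94 − 96 = -2.
A drops by 4 and Z drops by 2 — the signature of alpha emission.

alpha decay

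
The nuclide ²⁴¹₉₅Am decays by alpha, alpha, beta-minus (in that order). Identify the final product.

U-233

Start: (A, Z) = (241, 95).
After α: (237, 93).
After α: (233, 91).
After β⁻: (233, 92).
Z = 92 is uranium.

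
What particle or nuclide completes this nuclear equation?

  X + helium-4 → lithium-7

triton

Conserve mass number: A + 4 = 7, so A = 3.
Conserve atomic number: Z + 2 = 3, so Z = 1.
A = 3 and Z = 1 is hydrogen-3 — a triton.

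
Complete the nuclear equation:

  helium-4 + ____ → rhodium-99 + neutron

Conserve mass number: 4 + A = 99 + 1, so A = 96.
Conserve atomic number: 2 + Z = 45 + 0, so Z = 43.
Z = 43 is technetium, so the species is technetium-96.

Tc-96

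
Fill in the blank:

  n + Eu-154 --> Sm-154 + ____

Conserve mass number: 1 + 154 = 154 + A, so A = 1.
Conserve atomic number: 0 + 63 = 62 + Z, so Z = 1.
A = 1 and Z = 1 is H-1 — a proton.

proton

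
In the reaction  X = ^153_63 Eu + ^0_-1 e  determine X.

Sm-153

Conserve mass number: A = 153 + 0, so A = 153.
Conserve atomic number: Z = 63 − 1, so Z = 62.
Z = 62 is samarium, so the species is ^153_62 Sm.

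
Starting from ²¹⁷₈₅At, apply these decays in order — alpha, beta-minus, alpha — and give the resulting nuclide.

Start: (A, Z) = (217, 85).
After α: (213, 83).
After β⁻: (213, 84).
After α: (209, 82).
Z = 82 is lead.

Pb-209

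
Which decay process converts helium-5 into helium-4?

neutron emission

ΔA = 4 − 5 = -1; ΔZ = 2 − 2 = +0.
A drops by 1 with Z unchanged — a neutron was emitted.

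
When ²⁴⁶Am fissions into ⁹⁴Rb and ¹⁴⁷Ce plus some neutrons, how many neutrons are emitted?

5

Conserve mass number: 246 = 94 + 147 + k, so k = 246 − 241 = 5.
Check atomic number: 95 = 37 + 58 + 0 = 95. ✓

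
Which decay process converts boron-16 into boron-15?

ΔA = 15 − 16 = -1; ΔZ = 5 − 5 = +0.
A drops by 1 with Z unchanged — a neutron was emitted.

neutron emission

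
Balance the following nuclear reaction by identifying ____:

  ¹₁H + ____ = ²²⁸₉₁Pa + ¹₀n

Conserve mass number: 1 + A = 228 + 1, so A = 228.
Conserve atomic number: 1 + Z = 91 + 0, so Z = 90.
Z = 90 is thorium, so the species is ²²⁸₉₀Th.

Th-228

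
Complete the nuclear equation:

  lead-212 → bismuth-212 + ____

Conserve mass number: 212 = 212 + A, so A = 0.
Conserve atomic number: 82 = 83 + Z, so Z = -1.
A = 0 and Z = -1 is e⁻ — a beta-minus particle.

beta-minus particle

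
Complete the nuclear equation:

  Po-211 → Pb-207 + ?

Conserve mass number: 211 = 207 + A, so A = 4.
Conserve atomic number: 84 = 82 + Z, so Z = 2.
A = 4 and Z = 2 is He-4 — an alpha particle.

alpha particle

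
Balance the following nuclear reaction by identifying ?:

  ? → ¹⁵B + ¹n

Conserve mass number: A = 15 + 1, so A = 16.
Conserve atomic number: Z = 5 + 0, so Z = 5.
Z = 5 is boron, so the species is ¹⁶B.

B-16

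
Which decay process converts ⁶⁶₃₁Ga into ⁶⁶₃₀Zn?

beta-plus decay or electron capture

ΔA = 66 − 66 = 0; ΔZ = 30 − 31 = -1.
A is unchanged and Z drops by 1 — a proton has become a neutron (β⁺ emission or electron capture).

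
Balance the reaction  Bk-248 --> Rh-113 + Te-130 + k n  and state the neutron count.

5

Conserve mass number: 248 = 113 + 130 + k, so k = 248 − 243 = 5.
Check atomic number: 97 = 45 + 52 + 0 = 97. ✓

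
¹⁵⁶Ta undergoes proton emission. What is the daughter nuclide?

Proton emission: mass number changes by -1, atomic number by -1.
A: 156 − 1 = 155; Z: 73 − 1 = 72.
Z = 72 is hafnium, so the daughter is ¹⁵⁵Hf.

Hf-155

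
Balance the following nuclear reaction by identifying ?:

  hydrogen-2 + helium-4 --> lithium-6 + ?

Conserve mass number: 2 + 4 = 6 + A, so A = 0.
Conserve atomic number: 1 + 2 = 3 + Z, so Z = 0.
A = 0 and Z = 0 is γ — a gamma ray.

gamma ray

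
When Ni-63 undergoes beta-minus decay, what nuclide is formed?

Beta-minus decay: mass number changes by +0, atomic number by +1.
A: 63 = 63; Z: 28 + 1 = 29.
Z = 29 is copper, so the daughter is Cu-63.

Cu-63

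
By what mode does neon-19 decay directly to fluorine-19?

beta-plus decay or electron capture

ΔA = 19 − 19 = 0; ΔZ = 9 − 10 = -1.
A is unchanged and Z drops by 1 — a proton has become a neutron (β⁺ emission or electron capture).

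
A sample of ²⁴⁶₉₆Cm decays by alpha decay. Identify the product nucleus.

Pu-242

Alpha decay: mass number changes by -4, atomic number by -2.
A: 246 − 4 = 242; Z: 96 − 2 = 94.
Z = 94 is plutonium, so the daughter is ²⁴²₉₄Pu.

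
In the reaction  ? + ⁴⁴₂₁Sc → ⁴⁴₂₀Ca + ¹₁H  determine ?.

Conserve mass number: A + 44 = 44 + 1, so A = 1.
Conserve atomic number: Z + 21 = 20 + 1, so Z = 0.
A = 1 and Z = 0 is ¹₀n — a neutron.

neutron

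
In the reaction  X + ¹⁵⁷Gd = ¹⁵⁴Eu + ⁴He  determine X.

Conserve mass number: A + 157 = 154 + 4, so A = 1.
Conserve atomic number: Z + 64 = 63 + 2, so Z = 1.
A = 1 and Z = 1 is ¹H — a proton.

proton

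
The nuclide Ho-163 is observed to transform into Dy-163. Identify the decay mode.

beta-plus decay or electron capture

ΔA = 163 − 163 = 0; ΔZ = 66 − 67 = -1.
A is unchanged and Z drops by 1 — a proton has become a neutron (β⁺ emission or electron capture).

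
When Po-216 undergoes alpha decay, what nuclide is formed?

Alpha decay: mass number changes by -4, atomic number by -2.
A: 216 − 4 = 212; Z: 84 − 2 = 82.
Z = 82 is lead, so the daughter is Pb-212.

Pb-212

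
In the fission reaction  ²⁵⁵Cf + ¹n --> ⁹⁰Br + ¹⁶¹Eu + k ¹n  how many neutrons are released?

Conserve mass number: 256 = 90 + 161 + k, so k = 256 − 251 = 5.
Check atomic number: 98 = 35 + 63 + 0 = 98. ✓

5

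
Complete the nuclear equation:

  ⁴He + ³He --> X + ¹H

Li-6

Conserve mass number: 4 + 3 = A + 1, so A = 6.
Conserve atomic number: 2 + 2 = Z + 1, so Z = 3.
Z = 3 is lithium, so the species is ⁶Li.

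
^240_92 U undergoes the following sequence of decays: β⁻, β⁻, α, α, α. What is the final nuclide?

Start: (A, Z) = (240, 92).
After β⁻: (240, 93).
After β⁻: (240, 94).
After α: (236, 92).
After α: (232, 90).
After α: (228, 88).
Z = 88 is radium.

Ra-228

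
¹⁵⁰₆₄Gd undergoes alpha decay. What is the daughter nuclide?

Alpha decay: mass number changes by -4, atomic number by -2.
A: 150 − 4 = 146; Z: 64 − 2 = 62.
Z = 62 is samarium, so the daughter is ¹⁴⁶₆₂Sm.

Sm-146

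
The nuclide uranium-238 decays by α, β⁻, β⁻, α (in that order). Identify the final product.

Th-230

Start: (A, Z) = (238, 92).
After α: (234, 90).
After β⁻: (234, 91).
After β⁻: (234, 92).
After α: (230, 90).
Z = 90 is thorium.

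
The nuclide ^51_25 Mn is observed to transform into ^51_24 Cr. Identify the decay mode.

ΔA = 51 − 51 = 0; ΔZ = 24 − 25 = -1.
A is unchanged and Z drops by 1 — a proton has become a neutron (β⁺ emission or electron capture).

beta-plus decay or electron capture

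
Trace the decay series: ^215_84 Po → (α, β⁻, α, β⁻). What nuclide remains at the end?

Start: (A, Z) = (215, 84).
After α: (211, 82).
After β⁻: (211, 83).
After α: (207, 81).
After β⁻: (207, 82).
Z = 82 is lead.

Pb-207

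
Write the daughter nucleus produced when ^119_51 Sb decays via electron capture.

Sn-119

Electron capture: mass number changes by +0, atomic number by -1.
A: 119 = 119; Z: 51 − 1 = 50.
Z = 50 is tin, so the daughter is ^119_50 Sn.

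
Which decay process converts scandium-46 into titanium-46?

beta-minus decay

ΔA = 46 − 46 = 0; ΔZ = 22 − 21 = +1.
A is unchanged and Z rises by 1 — a neutron has become a proton (β⁻ decay).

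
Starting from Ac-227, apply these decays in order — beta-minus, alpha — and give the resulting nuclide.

Ra-223

Start: (A, Z) = (227, 89).
After β⁻: (227, 90).
After α: (223, 88).
Z = 88 is radium.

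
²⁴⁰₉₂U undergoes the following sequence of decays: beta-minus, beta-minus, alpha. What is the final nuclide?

Start: (A, Z) = (240, 92).
After β⁻: (240, 93).
After β⁻: (240, 94).
After α: (236, 92).
Z = 92 is uranium.

U-236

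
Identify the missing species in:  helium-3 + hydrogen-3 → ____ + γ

Conserve mass number: 3 + 3 = A + 0, so A = 6.
Conserve atomic number: 2 + 1 = Z + 0, so Z = 3.
Z = 3 is lithium, so the species is lithium-6.

Li-6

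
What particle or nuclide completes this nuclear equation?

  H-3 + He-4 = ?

Conserve mass number: 3 + 4 = A, so A = 7.
Conserve atomic number: 1 + 2 = Z, so Z = 3.
Z = 3 is lithium, so the species is Li-7.

Li-7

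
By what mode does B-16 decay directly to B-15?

ΔA = 15 − 16 = -1; ΔZ = 5 − 5 = +0.
A drops by 1 with Z unchanged — a neutron was emitted.

neutron emission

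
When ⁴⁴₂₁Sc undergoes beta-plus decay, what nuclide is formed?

Beta-plus decay: mass number changes by +0, atomic number by -1.
A: 44 = 44; Z: 21 − 1 = 20.
Z = 20 is calcium, so the daughter is ⁴⁴₂₀Ca.

Ca-44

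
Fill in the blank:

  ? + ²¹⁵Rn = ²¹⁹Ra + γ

Conserve mass number: A + 215 = 219 + 0, so A = 4.
Conserve atomic number: Z + 86 = 88 + 0, so Z = 2.
A = 4 and Z = 2 is ⁴He — an alpha particle.

alpha particle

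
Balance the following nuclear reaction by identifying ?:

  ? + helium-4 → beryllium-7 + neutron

alpha particle

Conserve mass number: A + 4 = 7 + 1, so A = 4.
Conserve atomic number: Z + 2 = 4 + 0, so Z = 2.
A = 4 and Z = 2 is helium-4 — an alpha particle.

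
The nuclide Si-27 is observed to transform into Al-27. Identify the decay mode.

beta-plus decay or electron capture

ΔA = 27 − 27 = 0; ΔZ = 13 − 14 = -1.
A is unchanged and Z drops by 1 — a proton has become a neutron (β⁺ emission or electron capture).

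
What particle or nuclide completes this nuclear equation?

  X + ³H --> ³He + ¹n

Conserve mass number: A + 3 = 3 + 1, so A = 1.
Conserve atomic number: Z + 1 = 2 + 0, so Z = 1.
A = 1 and Z = 1 is ¹H — a proton.

proton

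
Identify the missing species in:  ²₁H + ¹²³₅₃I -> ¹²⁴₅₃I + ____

Conserve mass number: 2 + 123 = 124 + A, so A = 1.
Conserve atomic number: 1 + 53 = 53 + Z, so Z = 1.
A = 1 and Z = 1 is ¹₁H — a proton.

proton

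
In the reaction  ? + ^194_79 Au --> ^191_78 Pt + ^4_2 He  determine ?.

Conserve mass number: A + 194 = 191 + 4, so A = 1.
Conserve atomic number: Z + 79 = 78 + 2, so Z = 1.
A = 1 and Z = 1 is ^1_1 H — a proton.

proton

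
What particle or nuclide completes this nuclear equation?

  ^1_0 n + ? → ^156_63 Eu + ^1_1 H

Conserve mass number: 1 + A = 156 + 1, so A = 156.
Conserve atomic number: 0 + Z = 63 + 1, so Z = 64.
Z = 64 is gadolinium, so the species is ^156_64 Gd.

Gd-156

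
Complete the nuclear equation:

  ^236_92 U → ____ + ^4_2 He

Th-232

Conserve mass number: 236 = A + 4, so A = 232.
Conserve atomic number: 92 = Z + 2, so Z = 90.
Z = 90 is thorium, so the species is ^232_90 Th.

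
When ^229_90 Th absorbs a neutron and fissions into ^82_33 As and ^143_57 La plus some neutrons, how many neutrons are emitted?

5

Conserve mass number: 230 = 82 + 143 + k, so k = 230 − 225 = 5.
Check atomic number: 90 = 33 + 57 + 0 = 90. ✓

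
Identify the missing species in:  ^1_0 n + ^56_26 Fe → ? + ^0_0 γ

Fe-57

Conserve mass number: 1 + 56 = A + 0, so A = 57.
Conserve atomic number: 0 + 26 = Z + 0, so Z = 26.
Z = 26 is iron, so the species is ^57_26 Fe.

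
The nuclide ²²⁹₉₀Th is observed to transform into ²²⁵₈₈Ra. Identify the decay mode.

ΔA = 225 − 229 = -4; ΔZ = 88 − 90 = -2.
A drops by 4 and Z drops by 2 — the signature of alpha emission.

alpha decay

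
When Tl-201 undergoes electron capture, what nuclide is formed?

Hg-201

Electron capture: mass number changes by +0, atomic number by -1.
A: 201 = 201; Z: 81 − 1 = 80.
Z = 80 is mercury, so the daughter is Hg-201.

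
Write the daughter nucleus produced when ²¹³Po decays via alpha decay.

Alpha decay: mass number changes by -4, atomic number by -2.
A: 213 − 4 = 209; Z: 84 − 2 = 82.
Z = 82 is lead, so the daughter is ²⁰⁹Pb.

Pb-209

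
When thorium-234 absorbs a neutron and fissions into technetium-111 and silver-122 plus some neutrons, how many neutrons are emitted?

Conserve mass number: 235 = 111 + 122 + k, so k = 235 − 233 = 2.
Check atomic number: 90 = 43 + 47 + 0 = 90. ✓

2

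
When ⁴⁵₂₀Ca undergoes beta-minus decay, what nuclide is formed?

Beta-minus decay: mass number changes by +0, atomic number by +1.
A: 45 = 45; Z: 20 + 1 = 21.
Z = 21 is scandium, so the daughter is ⁴⁵₂₁Sc.

Sc-45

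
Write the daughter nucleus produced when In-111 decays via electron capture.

Electron capture: mass number changes by +0, atomic number by -1.
A: 111 = 111; Z: 49 − 1 = 48.
Z = 48 is cadmium, so the daughter is Cd-111.

Cd-111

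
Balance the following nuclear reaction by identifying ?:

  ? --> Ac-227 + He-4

Pa-231

Conserve mass number: A = 227 + 4, so A = 231.
Conserve atomic number: Z = 89 + 2, so Z = 91.
Z = 91 is protactinium, so the species is Pa-231.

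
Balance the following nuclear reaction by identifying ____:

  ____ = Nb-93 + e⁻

Zr-93

Conserve mass number: A = 93 + 0, so A = 93.
Conserve atomic number: Z = 41 − 1, so Z = 40.
Z = 40 is zirconium, so the species is Zr-93.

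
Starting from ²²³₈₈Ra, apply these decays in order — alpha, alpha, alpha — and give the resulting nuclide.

Pb-211

Start: (A, Z) = (223, 88).
After α: (219, 86).
After α: (215, 84).
After α: (211, 82).
Z = 82 is lead.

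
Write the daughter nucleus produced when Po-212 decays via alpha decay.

Pb-208

Alpha decay: mass number changes by -4, atomic number by -2.
A: 212 − 4 = 208; Z: 84 − 2 = 82.
Z = 82 is lead, so the daughter is Pb-208.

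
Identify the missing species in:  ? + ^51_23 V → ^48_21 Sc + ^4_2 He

neutron

Conserve mass number: A + 51 = 48 + 4, so A = 1.
Conserve atomic number: Z + 23 = 21 + 2, so Z = 0.
A = 1 and Z = 0 is ^1_0 n — a neutron.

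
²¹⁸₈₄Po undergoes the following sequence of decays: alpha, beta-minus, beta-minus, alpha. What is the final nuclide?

Start: (A, Z) = (218, 84).
After α: (214, 82).
After β⁻: (214, 83).
After β⁻: (214, 84).
After α: (210, 82).
Z = 82 is lead.

Pb-210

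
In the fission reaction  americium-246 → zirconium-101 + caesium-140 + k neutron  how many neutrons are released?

5

Conserve mass number: 246 = 101 + 140 + k, so k = 246 − 241 = 5.
Check atomic number: 95 = 40 + 55 + 0 = 95. ✓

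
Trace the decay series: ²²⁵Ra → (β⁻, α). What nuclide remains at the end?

Start: (A, Z) = (225, 88).
After β⁻: (225, 89).
After α: (221, 87).
Z = 87 is francium.

Fr-221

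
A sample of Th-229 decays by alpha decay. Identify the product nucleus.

Ra-225

Alpha decay: mass number changes by -4, atomic number by -2.
A: 229 − 4 = 225; Z: 90 − 2 = 88.
Z = 88 is radium, so the daughter is Ra-225.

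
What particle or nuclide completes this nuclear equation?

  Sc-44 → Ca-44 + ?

Conserve mass number: 44 = 44 + A, so A = 0.
Conserve atomic number: 21 = 20 + Z, so Z = 1.
A = 0 and Z = 1 is e⁺ — a positron.

positron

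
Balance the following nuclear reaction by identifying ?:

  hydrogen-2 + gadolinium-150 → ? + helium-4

Conserve mass number: 2 + 150 = A + 4, so A = 148.
Conserve atomic number: 1 + 64 = Z + 2, so Z = 63.
Z = 63 is europium, so the species is europium-148.

Eu-148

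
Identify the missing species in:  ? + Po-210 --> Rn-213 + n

alpha particle

Conserve mass number: A + 210 = 213 + 1, so A = 4.
Conserve atomic number: Z + 84 = 86 + 0, so Z = 2.
A = 4 and Z = 2 is He-4 — an alpha particle.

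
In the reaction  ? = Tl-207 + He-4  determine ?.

Conserve mass number: A = 207 + 4, so A = 211.
Conserve atomic number: Z = 81 + 2, so Z = 83.
Z = 83 is bismuth, so the species is Bi-211.

Bi-211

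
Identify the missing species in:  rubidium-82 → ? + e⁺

Conserve mass number: 82 = A + 0, so A = 82.
Conserve atomic number: 37 = Z + 1, so Z = 36.
Z = 36 is krypton, so the species is krypton-82.

Kr-82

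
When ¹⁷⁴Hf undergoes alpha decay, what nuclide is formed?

Alpha decay: mass number changes by -4, atomic number by -2.
A: 174 − 4 = 170; Z: 72 − 2 = 70.
Z = 70 is ytterbium, so the daughter is ¹⁷⁰Yb.

Yb-170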